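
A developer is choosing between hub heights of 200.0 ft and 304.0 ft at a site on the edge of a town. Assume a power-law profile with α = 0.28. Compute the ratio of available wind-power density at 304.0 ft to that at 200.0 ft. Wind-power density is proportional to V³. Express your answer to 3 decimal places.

Speed ratio: V_B/V_A = (z_B/z_A)^α = (304.0/200.0)^0.28 = (1.5200)^0.28 = 1.12439
Power-density ratio: P_B/P_A = (V_B/V_A)³ = (1.12439)³ = 1.42151

1.422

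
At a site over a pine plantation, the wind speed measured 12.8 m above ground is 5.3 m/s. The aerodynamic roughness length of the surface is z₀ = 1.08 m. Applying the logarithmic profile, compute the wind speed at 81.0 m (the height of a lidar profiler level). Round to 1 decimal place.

9.3 m/s

Log law: V(z) ∝ ln(z/z₀), so V₂/V₁ = ln(z₂/z₀) / ln(z₁/z₀).
ln(81.0/1.08) = 4.3175, ln(12.8/1.08) = 2.4725
V₂ = 5.3 × 4.3175/2.4725 = 5.3 × 1.7462 = 9.2549 m/s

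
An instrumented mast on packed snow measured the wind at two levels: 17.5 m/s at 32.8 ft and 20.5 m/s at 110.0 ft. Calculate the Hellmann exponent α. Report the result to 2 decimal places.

Power law: V₂/V₁ = (z₂/z₁)^α ⇒ α = ln(V₂/V₁) / ln(z₂/z₁)
α = ln(20.5/17.5) / ln(110.0/32.8) = ln(1.1714) / ln(3.3537)
  = 0.15822 / 1.21005 = 0.13076

α ≈ 0.13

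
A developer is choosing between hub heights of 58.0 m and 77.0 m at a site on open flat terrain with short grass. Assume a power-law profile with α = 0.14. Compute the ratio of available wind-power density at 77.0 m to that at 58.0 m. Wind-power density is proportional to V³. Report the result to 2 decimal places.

Speed ratio: V_B/V_A = (z_B/z_A)^α = (77.0/58.0)^0.14 = (1.3276)^0.14 = 1.04047
Power-density ratio: P_B/P_A = (V_B/V_A)³ = (1.04047)³ = 1.12638

1.13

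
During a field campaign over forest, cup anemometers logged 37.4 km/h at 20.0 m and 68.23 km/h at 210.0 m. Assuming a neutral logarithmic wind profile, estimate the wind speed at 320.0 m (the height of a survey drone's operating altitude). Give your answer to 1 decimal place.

73.8 km/h

Log law: V ∝ ln(z/z₀). From the pair, with r = V₁/V₂ = 0.54815,
ln z₀ = (ln z₁ − r·ln z₂)/(1 − r) = (2.9957 − 0.54815×5.3471)/0.45185 = 0.1433 → z₀ = 1.154 m
V₃ = V₁ · ln(z₃/z₀)/ln(z₁/z₀) = 37.4 × 5.6251/2.8525 = 73.7527 km/h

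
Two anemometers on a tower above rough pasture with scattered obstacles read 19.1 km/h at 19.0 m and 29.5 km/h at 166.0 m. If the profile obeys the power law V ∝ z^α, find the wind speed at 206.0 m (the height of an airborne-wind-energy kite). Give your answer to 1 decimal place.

30.8 km/h

First find α: α = ln(V₂/V₁)/ln(z₂/z₁) = ln(29.5/19.1)/ln(166.0/19.0) = 0.43470/2.16755 = 0.2006
Extrapolate from 166.0 m to 206.0 m: V₃ = 29.5 × (206.0/166.0)^0.2006 = 29.5 × 1.0442 = 30.8053 km/h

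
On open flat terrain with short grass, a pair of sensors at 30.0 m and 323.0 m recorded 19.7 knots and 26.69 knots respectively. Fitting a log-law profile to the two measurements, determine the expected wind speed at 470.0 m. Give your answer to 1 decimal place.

27.8 knots

Log law: V ∝ ln(z/z₀). From the pair, with r = V₁/V₂ = 0.73810,
ln z₀ = (ln z₁ − r·ln z₂)/(1 − r) = (3.4012 − 0.73810×5.7777)/0.26190 = -3.2964 → z₀ = 0.03702 m
V₃ = V₁ · ln(z₃/z₀)/ln(z₁/z₀) = 19.7 × 9.4491/6.6976 = 27.7932 knots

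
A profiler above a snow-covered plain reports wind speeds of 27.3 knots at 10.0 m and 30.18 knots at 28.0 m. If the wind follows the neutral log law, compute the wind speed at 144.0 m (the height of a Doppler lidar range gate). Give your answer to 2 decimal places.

Log law: V ∝ ln(z/z₀). From the pair, with r = V₁/V₂ = 0.90457,
ln z₀ = (ln z₁ − r·ln z₂)/(1 − r) = (2.3026 − 0.90457×3.3322)/0.09543 = -7.4573 → z₀ = 0.0005772 m
V₃ = V₁ · ln(z₃/z₀)/ln(z₁/z₀) = 27.3 × 12.4272/9.7599 = 34.7606 knots

34.76 knots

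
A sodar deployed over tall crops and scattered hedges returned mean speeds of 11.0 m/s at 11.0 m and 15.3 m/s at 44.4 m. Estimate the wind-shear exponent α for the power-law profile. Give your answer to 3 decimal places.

α ≈ 0.236

Power law: V₂/V₁ = (z₂/z₁)^α ⇒ α = ln(V₂/V₁) / ln(z₂/z₁)
α = ln(15.3/11.0) / ln(44.4/11.0) = ln(1.3909) / ln(4.0364)
  = 0.32996 / 1.39534 = 0.23647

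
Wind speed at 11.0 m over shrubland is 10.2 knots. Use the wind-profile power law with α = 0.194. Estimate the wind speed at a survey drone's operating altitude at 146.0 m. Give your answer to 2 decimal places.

16.84 knots

Power-law profile: V₂ = V₁ · (z₂/z₁)^α
V₂ = 10.2 × (146.0/11.0)^0.194 = 10.2 × (13.2727)^0.194
    = 10.2 × 1.6514 = 16.8444 knots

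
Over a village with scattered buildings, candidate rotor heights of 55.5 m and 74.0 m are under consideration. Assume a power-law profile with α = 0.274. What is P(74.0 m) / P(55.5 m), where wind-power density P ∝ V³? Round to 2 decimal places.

1.27

Speed ratio: V_B/V_A = (z_B/z_A)^α = (74.0/55.5)^0.274 = (1.3333)^0.274 = 1.08201
Power-density ratio: P_B/P_A = (V_B/V_A)³ = (1.08201)³ = 1.26678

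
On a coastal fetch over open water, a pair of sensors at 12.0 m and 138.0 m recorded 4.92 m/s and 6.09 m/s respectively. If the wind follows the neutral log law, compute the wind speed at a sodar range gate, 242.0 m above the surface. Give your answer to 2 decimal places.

Log law: V ∝ ln(z/z₀). From the pair, with r = V₁/V₂ = 0.80788,
ln z₀ = (ln z₁ − r·ln z₂)/(1 − r) = (2.4849 − 0.80788×4.9273)/0.19212 = -7.7855 → z₀ = 0.0004157 m
V₃ = V₁ · ln(z₃/z₀)/ln(z₁/z₀) = 4.92 × 13.2744/10.2704 = 6.3591 m/s

6.36 m/s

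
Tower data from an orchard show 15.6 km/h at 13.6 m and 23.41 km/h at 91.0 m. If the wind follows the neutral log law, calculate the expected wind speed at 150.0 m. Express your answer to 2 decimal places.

25.46 km/h

Log law: V ∝ ln(z/z₀). From the pair, with r = V₁/V₂ = 0.66638,
ln z₀ = (ln z₁ − r·ln z₂)/(1 − r) = (2.6101 − 0.66638×4.5109)/0.33362 = -1.1866 → z₀ = 0.3052 m
V₃ = V₁ · ln(z₃/z₀)/ln(z₁/z₀) = 15.6 × 6.1973/3.7967 = 25.4635 km/h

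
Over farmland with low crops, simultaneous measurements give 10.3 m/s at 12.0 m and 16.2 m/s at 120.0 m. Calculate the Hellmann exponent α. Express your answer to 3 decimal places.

α ≈ 0.197

Power law: V₂/V₁ = (z₂/z₁)^α ⇒ α = ln(V₂/V₁) / ln(z₂/z₁)
α = ln(16.2/10.3) / ln(120.0/12.0) = ln(1.5728) / ln(10.0000)
  = 0.45287 / 2.30259 = 0.19668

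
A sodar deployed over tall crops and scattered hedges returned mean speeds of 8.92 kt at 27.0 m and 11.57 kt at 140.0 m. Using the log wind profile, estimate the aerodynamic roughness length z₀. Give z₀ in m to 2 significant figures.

z₀ ≈ 0.11 m

Log law: V(z) ∝ ln(z/z₀). With r = V₁/V₂ = 8.92/11.57 = 0.77096,
r · ln(z₂/z₀) = ln(z₁/z₀) ⇒ ln z₀ = (ln z₁ − r·ln z₂)/(1 − r)
ln z₀ = (3.29584 − 0.77096×4.94164) / 0.22904 = -2.2440
z₀ = exp(-2.2440) = 0.1060 m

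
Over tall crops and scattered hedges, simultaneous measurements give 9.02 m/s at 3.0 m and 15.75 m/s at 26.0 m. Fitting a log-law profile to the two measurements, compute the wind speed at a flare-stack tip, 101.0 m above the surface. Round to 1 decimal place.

20.0 m/s

Log law: V ∝ ln(z/z₀). From the pair, with r = V₁/V₂ = 0.57270,
ln z₀ = (ln z₁ − r·ln z₂)/(1 − r) = (1.0986 − 0.57270×3.2581)/0.42730 = -1.7957 → z₀ = 0.1660 m
V₃ = V₁ · ln(z₃/z₀)/ln(z₁/z₀) = 9.02 × 6.4108/2.8943 = 19.9791 m/s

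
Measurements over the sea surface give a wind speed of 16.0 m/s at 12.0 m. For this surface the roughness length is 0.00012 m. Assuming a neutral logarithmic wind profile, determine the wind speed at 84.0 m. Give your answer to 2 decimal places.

Log law: V(z) ∝ ln(z/z₀), so V₂/V₁ = ln(z₂/z₀) / ln(z₁/z₀).
ln(84.0/0.00012) = 13.4588, ln(12.0/0.00012) = 11.5129
V₂ = 16.0 × 13.4588/11.5129 = 16.0 × 1.1690 = 18.7043 m/s

18.70 m/s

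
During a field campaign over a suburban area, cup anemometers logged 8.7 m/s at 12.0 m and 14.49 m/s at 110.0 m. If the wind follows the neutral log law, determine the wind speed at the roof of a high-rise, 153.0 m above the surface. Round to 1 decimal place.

15.4 m/s

Log law: V ∝ ln(z/z₀). From the pair, with r = V₁/V₂ = 0.60041,
ln z₀ = (ln z₁ − r·ln z₂)/(1 − r) = (2.4849 − 0.60041×4.7005)/0.39959 = -0.8442 → z₀ = 0.4299 m
V₃ = V₁ · ln(z₃/z₀)/ln(z₁/z₀) = 8.7 × 5.8746/3.3291 = 15.3523 m/s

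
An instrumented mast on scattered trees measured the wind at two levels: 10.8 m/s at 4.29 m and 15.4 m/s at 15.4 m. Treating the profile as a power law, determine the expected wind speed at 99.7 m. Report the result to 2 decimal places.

25.87 m/s

First find α: α = ln(V₂/V₁)/ln(z₂/z₁) = ln(15.4/10.8)/ln(15.4/4.29) = 0.35482/1.27808 = 0.2776
Extrapolate from 15.4 m to 99.7 m: V₃ = 15.4 × (99.7/15.4)^0.2776 = 15.4 × 1.6796 = 25.8654 m/s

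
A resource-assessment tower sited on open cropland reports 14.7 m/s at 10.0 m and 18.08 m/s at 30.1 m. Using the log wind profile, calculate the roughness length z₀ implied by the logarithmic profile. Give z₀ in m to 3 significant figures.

z₀ ≈ 0.0829 m

Log law: V(z) ∝ ln(z/z₀). With r = V₁/V₂ = 14.7/18.08 = 0.81305,
r · ln(z₂/z₀) = ln(z₁/z₀) ⇒ ln z₀ = (ln z₁ − r·ln z₂)/(1 − r)
ln z₀ = (2.30259 − 0.81305×3.40453) / 0.18695 = -2.4899
z₀ = exp(-2.4899) = 0.08292 m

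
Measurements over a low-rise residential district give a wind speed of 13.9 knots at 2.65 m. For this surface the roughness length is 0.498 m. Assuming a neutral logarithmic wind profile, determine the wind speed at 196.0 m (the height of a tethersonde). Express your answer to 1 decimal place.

49.7 knots

Log law: V(z) ∝ ln(z/z₀), so V₂/V₁ = ln(z₂/z₀) / ln(z₁/z₀).
ln(196.0/0.498) = 5.9753, ln(2.65/0.498) = 1.6717
V₂ = 13.9 × 5.9753/1.6717 = 13.9 × 3.5743 = 49.6833 knots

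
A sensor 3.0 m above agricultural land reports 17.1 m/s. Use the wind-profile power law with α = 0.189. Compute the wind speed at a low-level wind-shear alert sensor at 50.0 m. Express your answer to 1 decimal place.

Power-law profile: V₂ = V₁ · (z₂/z₁)^α
V₂ = 17.1 × (50.0/3.0)^0.189 = 17.1 × (16.6667)^0.189
    = 17.1 × 1.7019 = 29.1022 m/s

29.1 m/s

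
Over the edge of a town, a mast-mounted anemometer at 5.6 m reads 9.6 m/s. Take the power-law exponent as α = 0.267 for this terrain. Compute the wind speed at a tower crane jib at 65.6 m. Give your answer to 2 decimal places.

Power-law profile: V₂ = V₁ · (z₂/z₁)^α
V₂ = 9.6 × (65.6/5.6)^0.267 = 9.6 × (11.7143)^0.267
    = 9.6 × 1.9291 = 18.5190 m/s

18.52 m/s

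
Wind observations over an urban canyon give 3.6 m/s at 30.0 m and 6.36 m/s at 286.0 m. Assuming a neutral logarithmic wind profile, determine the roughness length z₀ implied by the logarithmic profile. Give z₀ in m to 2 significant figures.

Log law: V(z) ∝ ln(z/z₀). With r = V₁/V₂ = 3.6/6.36 = 0.56604,
r · ln(z₂/z₀) = ln(z₁/z₀) ⇒ ln z₀ = (ln z₁ − r·ln z₂)/(1 − r)
ln z₀ = (3.40120 − 0.56604×5.65599) / 0.43396 = 0.4602
z₀ = exp(0.4602) = 1.584 m

z₀ ≈ 1.6 m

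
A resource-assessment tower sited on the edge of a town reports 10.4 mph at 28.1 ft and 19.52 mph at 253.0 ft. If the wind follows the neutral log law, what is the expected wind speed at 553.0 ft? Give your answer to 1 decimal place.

Log law: V ∝ ln(z/z₀). From the pair, with r = V₁/V₂ = 0.53279,
ln z₀ = (ln z₁ − r·ln z₂)/(1 − r) = (3.3358 − 0.53279×5.5334)/0.46721 = 0.8297 → z₀ = 2.293 ft
V₃ = V₁ · ln(z₃/z₀)/ln(z₁/z₀) = 10.4 × 5.4856/2.5061 = 22.7651 mph

22.8 mph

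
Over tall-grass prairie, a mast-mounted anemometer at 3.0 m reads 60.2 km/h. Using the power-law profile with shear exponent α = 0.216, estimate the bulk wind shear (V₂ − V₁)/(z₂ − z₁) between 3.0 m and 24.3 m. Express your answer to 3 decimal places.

1.614 km/h/m

Power law: V₂ = V₁ · (z₂/z₁)^α = 60.2 × (8.1000)^0.216 = 94.5865 km/h
ΔV/Δz = (94.5865 − 60.2)/(24.3 − 3.0) = 34.3865/21.3000 = 1.61439 km/h/m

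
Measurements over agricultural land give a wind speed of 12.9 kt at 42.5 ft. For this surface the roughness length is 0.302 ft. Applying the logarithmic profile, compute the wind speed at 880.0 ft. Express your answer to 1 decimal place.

Log law: V(z) ∝ ln(z/z₀), so V₂/V₁ = ln(z₂/z₀) / ln(z₁/z₀).
ln(880.0/0.302) = 7.9773, ln(42.5/0.302) = 4.9468
V₂ = 12.9 × 7.9773/4.9468 = 12.9 × 1.6126 = 20.8025 kt

20.8 kt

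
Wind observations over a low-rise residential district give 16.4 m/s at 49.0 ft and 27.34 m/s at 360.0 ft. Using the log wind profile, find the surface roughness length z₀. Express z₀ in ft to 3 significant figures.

Log law: V(z) ∝ ln(z/z₀). With r = V₁/V₂ = 16.4/27.34 = 0.59985,
r · ln(z₂/z₀) = ln(z₁/z₀) ⇒ ln z₀ = (ln z₁ − r·ln z₂)/(1 − r)
ln z₀ = (3.89182 − 0.59985×5.88610) / 0.40015 = 0.9022
z₀ = exp(0.9022) = 2.465 ft

z₀ ≈ 2.47 ft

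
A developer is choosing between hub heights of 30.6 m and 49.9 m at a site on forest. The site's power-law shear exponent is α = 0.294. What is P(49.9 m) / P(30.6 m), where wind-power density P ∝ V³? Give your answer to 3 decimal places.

Speed ratio: V_B/V_A = (z_B/z_A)^α = (49.9/30.6)^0.294 = (1.6307)^0.294 = 1.15462
Power-density ratio: P_B/P_A = (V_B/V_A)³ = (1.15462)³ = 1.53928

1.539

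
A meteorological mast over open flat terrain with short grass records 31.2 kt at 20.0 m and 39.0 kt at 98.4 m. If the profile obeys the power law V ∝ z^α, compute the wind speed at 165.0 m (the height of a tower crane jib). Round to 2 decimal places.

41.93 kt

First find α: α = ln(V₂/V₁)/ln(z₂/z₁) = ln(39.0/31.2)/ln(98.4/20.0) = 0.22314/1.59331 = 0.1401
Extrapolate from 98.4 m to 165.0 m: V₃ = 39.0 × (165.0/98.4)^0.1401 = 39.0 × 1.0751 = 41.9280 kt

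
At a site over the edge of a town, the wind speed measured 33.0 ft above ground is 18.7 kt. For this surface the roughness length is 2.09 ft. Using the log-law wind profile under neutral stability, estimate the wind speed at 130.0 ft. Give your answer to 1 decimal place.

Log law: V(z) ∝ ln(z/z₀), so V₂/V₁ = ln(z₂/z₀) / ln(z₁/z₀).
ln(130.0/2.09) = 4.1304, ln(33.0/2.09) = 2.7593
V₂ = 18.7 × 4.1304/2.7593 = 18.7 × 1.4969 = 27.9914 kt

28.0 kt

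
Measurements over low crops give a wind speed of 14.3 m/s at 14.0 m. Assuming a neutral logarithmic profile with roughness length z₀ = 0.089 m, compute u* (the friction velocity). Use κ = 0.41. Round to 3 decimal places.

u* ≈ 1.159 m/s

Log law: V(z) = (u*/κ) · ln(z/z₀) ⇒ u* = κ · V / ln(z/z₀)
u* = 0.41 × 14.3 / ln(14.0/0.089) = 0.41 × 14.3 / 5.0582
   = 5.8630 / 5.0582 = 1.1591 m/s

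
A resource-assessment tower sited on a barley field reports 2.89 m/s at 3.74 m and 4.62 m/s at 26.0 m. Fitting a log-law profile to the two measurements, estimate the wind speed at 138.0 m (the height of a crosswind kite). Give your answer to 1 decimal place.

6.1 m/s

Log law: V ∝ ln(z/z₀). From the pair, with r = V₁/V₂ = 0.62554,
ln z₀ = (ln z₁ − r·ln z₂)/(1 − r) = (1.3191 − 0.62554×3.2581)/0.37446 = -1.9201 → z₀ = 0.1466 m
V₃ = V₁ · ln(z₃/z₀)/ln(z₁/z₀) = 2.89 × 6.8473/3.2392 = 6.1092 m/s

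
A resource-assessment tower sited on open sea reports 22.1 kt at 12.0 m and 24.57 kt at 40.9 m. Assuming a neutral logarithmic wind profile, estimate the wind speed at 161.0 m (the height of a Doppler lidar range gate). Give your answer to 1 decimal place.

Log law: V ∝ ln(z/z₀). From the pair, with r = V₁/V₂ = 0.89947,
ln z₀ = (ln z₁ − r·ln z₂)/(1 − r) = (2.4849 − 0.89947×3.7111)/0.10053 = -8.4866 → z₀ = 0.0002062 m
V₃ = V₁ · ln(z₃/z₀)/ln(z₁/z₀) = 22.1 × 13.5680/10.9715 = 27.3302 kt

27.3 kt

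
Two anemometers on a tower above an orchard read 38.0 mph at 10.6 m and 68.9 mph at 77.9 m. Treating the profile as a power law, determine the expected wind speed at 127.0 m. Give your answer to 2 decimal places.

First find α: α = ln(V₂/V₁)/ln(z₂/z₁) = ln(68.9/38.0)/ln(77.9/10.6) = 0.59507/1.99457 = 0.2983
Extrapolate from 77.9 m to 127.0 m: V₃ = 68.9 × (127.0/77.9)^0.2983 = 68.9 × 1.1570 = 79.7164 mph

79.72 mph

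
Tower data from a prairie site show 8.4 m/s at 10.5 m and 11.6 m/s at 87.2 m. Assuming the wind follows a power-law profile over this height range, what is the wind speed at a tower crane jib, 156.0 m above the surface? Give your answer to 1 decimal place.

12.7 m/s

First find α: α = ln(V₂/V₁)/ln(z₂/z₁) = ln(11.6/8.4)/ln(87.2/10.5) = 0.32277/2.11683 = 0.1525
Extrapolate from 87.2 m to 156.0 m: V₃ = 11.6 × (156.0/87.2)^0.1525 = 11.6 × 1.0927 = 12.6758 m/s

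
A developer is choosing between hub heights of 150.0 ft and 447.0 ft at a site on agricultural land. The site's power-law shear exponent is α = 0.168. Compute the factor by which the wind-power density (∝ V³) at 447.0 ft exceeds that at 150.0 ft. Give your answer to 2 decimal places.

1.73

Speed ratio: V_B/V_A = (z_B/z_A)^α = (447.0/150.0)^0.168 = (2.9800)^0.168 = 1.20135
Power-density ratio: P_B/P_A = (V_B/V_A)³ = (1.20135)³ = 1.73382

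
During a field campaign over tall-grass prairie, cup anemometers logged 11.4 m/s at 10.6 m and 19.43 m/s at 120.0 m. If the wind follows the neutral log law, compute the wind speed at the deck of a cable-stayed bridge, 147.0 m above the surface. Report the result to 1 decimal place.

20.1 m/s

Log law: V ∝ ln(z/z₀). From the pair, with r = V₁/V₂ = 0.58672,
ln z₀ = (ln z₁ − r·ln z₂)/(1 − r) = (2.3609 − 0.58672×4.7875)/0.41328 = -1.0842 → z₀ = 0.3382 m
V₃ = V₁ · ln(z₃/z₀)/ln(z₁/z₀) = 11.4 × 6.0746/3.4450 = 20.1016 m/s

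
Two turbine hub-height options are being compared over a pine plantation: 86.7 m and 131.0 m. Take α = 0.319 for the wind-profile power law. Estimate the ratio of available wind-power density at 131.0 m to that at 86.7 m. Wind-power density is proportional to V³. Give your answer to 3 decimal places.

1.484

Speed ratio: V_B/V_A = (z_B/z_A)^α = (131.0/86.7)^0.319 = (1.5110)^0.319 = 1.14073
Power-density ratio: P_B/P_A = (V_B/V_A)³ = (1.14073)³ = 1.48438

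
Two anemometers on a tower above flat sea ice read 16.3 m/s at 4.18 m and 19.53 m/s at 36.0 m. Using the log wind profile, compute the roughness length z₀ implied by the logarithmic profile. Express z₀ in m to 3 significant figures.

Log law: V(z) ∝ ln(z/z₀). With r = V₁/V₂ = 16.3/19.53 = 0.83461,
r · ln(z₂/z₀) = ln(z₁/z₀) ⇒ ln z₀ = (ln z₁ − r·ln z₂)/(1 − r)
ln z₀ = (1.43031 − 0.83461×3.58352) / 0.16539 = -9.4357
z₀ = exp(-9.4357) = 0.00007982 m

z₀ ≈ 0.0000798 m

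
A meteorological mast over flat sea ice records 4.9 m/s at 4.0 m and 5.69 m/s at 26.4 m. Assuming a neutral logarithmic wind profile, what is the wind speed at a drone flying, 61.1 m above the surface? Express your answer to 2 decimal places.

Log law: V ∝ ln(z/z₀). From the pair, with r = V₁/V₂ = 0.86116,
ln z₀ = (ln z₁ − r·ln z₂)/(1 − r) = (1.3863 − 0.86116×3.2734)/0.13884 = -10.3183 → z₀ = 0.00003302 m
V₃ = V₁ · ln(z₃/z₀)/ln(z₁/z₀) = 4.9 × 14.4308/11.7046 = 6.0413 m/s

6.04 m/s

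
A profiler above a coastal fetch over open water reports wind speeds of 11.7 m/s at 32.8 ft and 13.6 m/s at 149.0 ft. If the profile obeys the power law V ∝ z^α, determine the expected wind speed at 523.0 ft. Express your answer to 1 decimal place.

15.4 m/s

First find α: α = ln(V₂/V₁)/ln(z₂/z₁) = ln(13.6/11.7)/ln(149.0/32.8) = 0.15048/1.51352 = 0.0994
Extrapolate from 149.0 ft to 523.0 ft: V₃ = 13.6 × (523.0/149.0)^0.0994 = 13.6 × 1.1330 = 15.4084 m/s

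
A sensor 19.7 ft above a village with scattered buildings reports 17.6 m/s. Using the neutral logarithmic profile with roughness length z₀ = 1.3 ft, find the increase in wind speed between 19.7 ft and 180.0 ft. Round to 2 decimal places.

14.32 m/s

Log law: V₂ = V₁ · ln(z₂/z₀)/ln(z₁/z₀) = 17.6 × 4.9306/2.7183 = 31.9243 m/s
ΔV = 31.9243 − 17.6 = 14.3243 m/s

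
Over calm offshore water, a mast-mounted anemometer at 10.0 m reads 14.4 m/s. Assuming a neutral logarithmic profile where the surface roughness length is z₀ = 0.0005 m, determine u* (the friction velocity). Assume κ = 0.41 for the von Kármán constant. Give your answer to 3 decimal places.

Log law: V(z) = (u*/κ) · ln(z/z₀) ⇒ u* = κ · V / ln(z/z₀)
u* = 0.41 × 14.4 / ln(10.0/0.0005) = 0.41 × 14.4 / 9.9035
   = 5.9040 / 9.9035 = 0.5962 m/s

u* ≈ 0.596 m/s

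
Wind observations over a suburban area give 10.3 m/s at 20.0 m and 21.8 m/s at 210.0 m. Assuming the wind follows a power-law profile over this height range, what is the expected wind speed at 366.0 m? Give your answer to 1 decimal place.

26.0 m/s

First find α: α = ln(V₂/V₁)/ln(z₂/z₁) = ln(21.8/10.3)/ln(210.0/20.0) = 0.74977/2.35138 = 0.3189
Extrapolate from 210.0 m to 366.0 m: V₃ = 21.8 × (366.0/210.0)^0.3189 = 21.8 × 1.1938 = 26.0247 m/s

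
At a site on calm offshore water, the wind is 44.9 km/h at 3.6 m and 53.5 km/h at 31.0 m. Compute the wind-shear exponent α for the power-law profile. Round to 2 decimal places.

α ≈ 0.08

Power law: V₂/V₁ = (z₂/z₁)^α ⇒ α = ln(V₂/V₁) / ln(z₂/z₁)
α = ln(53.5/44.9) / ln(31.0/3.6) = ln(1.1915) / ln(8.6111)
  = 0.17524 / 2.15305 = 0.08139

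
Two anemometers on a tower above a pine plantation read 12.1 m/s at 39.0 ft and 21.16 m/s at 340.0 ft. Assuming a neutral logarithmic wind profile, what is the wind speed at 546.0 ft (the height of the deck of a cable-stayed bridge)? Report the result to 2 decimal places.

Log law: V ∝ ln(z/z₀). From the pair, with r = V₁/V₂ = 0.57183,
ln z₀ = (ln z₁ − r·ln z₂)/(1 − r) = (3.6636 − 0.57183×5.8289)/0.42817 = 0.7716 → z₀ = 2.163 ft
V₃ = V₁ · ln(z₃/z₀)/ln(z₁/z₀) = 12.1 × 5.5310/2.8920 = 23.1419 m/s

23.14 m/s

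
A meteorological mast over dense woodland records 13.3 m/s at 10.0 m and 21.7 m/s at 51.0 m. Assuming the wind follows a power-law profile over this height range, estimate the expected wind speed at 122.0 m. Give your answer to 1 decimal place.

First find α: α = ln(V₂/V₁)/ln(z₂/z₁) = ln(21.7/13.3)/ln(51.0/10.0) = 0.48955/1.62924 = 0.3005
Extrapolate from 51.0 m to 122.0 m: V₃ = 21.7 × (122.0/51.0)^0.3005 = 21.7 × 1.2996 = 28.2018 m/s

28.2 m/s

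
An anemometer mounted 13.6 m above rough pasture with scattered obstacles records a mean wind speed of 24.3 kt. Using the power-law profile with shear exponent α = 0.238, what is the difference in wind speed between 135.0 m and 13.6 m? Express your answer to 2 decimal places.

Power law: V₂ = V₁ · (z₂/z₁)^α = 24.3 × (9.9265)^0.238 = 41.9608 kt
ΔV = 41.9608 − 24.3 = 17.6608 kt

17.66 kt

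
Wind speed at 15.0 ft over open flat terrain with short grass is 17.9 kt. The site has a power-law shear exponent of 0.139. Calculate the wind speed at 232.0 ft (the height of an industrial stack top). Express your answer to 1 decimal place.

Power-law profile: V₂ = V₁ · (z₂/z₁)^α
V₂ = 17.9 × (232.0/15.0)^0.139 = 17.9 × (15.4667)^0.139
    = 17.9 × 1.4633 = 26.1926 kt

26.2 kt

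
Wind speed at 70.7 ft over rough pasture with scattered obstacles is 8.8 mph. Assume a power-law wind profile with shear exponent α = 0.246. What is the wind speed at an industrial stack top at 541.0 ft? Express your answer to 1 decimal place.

14.5 mph

Power-law profile: V₂ = V₁ · (z₂/z₁)^α
V₂ = 8.8 × (541.0/70.7)^0.246 = 8.8 × (7.6521)^0.246
    = 8.8 × 1.6497 = 14.5175 mph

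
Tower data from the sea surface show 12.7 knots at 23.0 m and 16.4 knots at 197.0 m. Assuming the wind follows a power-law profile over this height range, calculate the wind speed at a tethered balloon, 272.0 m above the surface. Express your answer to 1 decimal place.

17.0 knots

First find α: α = ln(V₂/V₁)/ln(z₂/z₁) = ln(16.4/12.7)/ln(197.0/23.0) = 0.25568/2.14771 = 0.1190
Extrapolate from 197.0 m to 272.0 m: V₃ = 16.4 × (272.0/197.0)^0.1190 = 16.4 × 1.0392 = 17.0421 knots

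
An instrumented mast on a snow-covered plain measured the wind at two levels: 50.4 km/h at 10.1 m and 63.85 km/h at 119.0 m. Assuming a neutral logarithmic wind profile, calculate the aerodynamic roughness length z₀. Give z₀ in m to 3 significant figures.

Log law: V(z) ∝ ln(z/z₀). With r = V₁/V₂ = 50.4/63.85 = 0.78935,
r · ln(z₂/z₀) = ln(z₁/z₀) ⇒ ln z₀ = (ln z₁ − r·ln z₂)/(1 − r)
ln z₀ = (2.31254 − 0.78935×4.77912) / 0.21065 = -6.9303
z₀ = exp(-6.9303) = 0.0009777 m

z₀ ≈ 0.000978 m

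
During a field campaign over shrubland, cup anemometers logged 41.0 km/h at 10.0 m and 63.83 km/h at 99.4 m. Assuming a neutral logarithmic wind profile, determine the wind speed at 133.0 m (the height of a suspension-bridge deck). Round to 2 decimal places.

Log law: V ∝ ln(z/z₀). From the pair, with r = V₁/V₂ = 0.64233,
ln z₀ = (ln z₁ − r·ln z₂)/(1 − r) = (2.3026 − 0.64233×4.5992)/0.35767 = -1.8218 → z₀ = 0.1617 m
V₃ = V₁ · ln(z₃/z₀)/ln(z₁/z₀) = 41.0 × 6.7121/4.1244 = 66.7248 km/h

66.72 km/h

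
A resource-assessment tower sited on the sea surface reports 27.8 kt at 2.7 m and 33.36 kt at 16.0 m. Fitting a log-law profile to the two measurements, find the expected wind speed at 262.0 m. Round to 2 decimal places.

42.10 kt

Log law: V ∝ ln(z/z₀). From the pair, with r = V₁/V₂ = 0.83333,
ln z₀ = (ln z₁ − r·ln z₂)/(1 − r) = (0.9933 − 0.83333×2.7726)/0.16667 = -7.9034 → z₀ = 0.0003695 m
V₃ = V₁ · ln(z₃/z₀)/ln(z₁/z₀) = 27.8 × 13.4718/8.8967 = 42.0961 kt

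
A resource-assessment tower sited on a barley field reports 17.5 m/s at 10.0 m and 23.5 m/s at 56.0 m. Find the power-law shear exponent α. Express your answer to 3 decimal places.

Power law: V₂/V₁ = (z₂/z₁)^α ⇒ α = ln(V₂/V₁) / ln(z₂/z₁)
α = ln(23.5/17.5) / ln(56.0/10.0) = ln(1.3429) / ln(5.6000)
  = 0.29480 / 1.72277 = 0.17112

α ≈ 0.171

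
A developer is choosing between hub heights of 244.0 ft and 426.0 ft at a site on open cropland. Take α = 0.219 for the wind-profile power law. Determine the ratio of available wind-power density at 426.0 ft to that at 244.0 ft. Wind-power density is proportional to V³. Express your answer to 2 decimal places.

1.44

Speed ratio: V_B/V_A = (z_B/z_A)^α = (426.0/244.0)^0.219 = (1.7459)^0.219 = 1.12980
Power-density ratio: P_B/P_A = (V_B/V_A)³ = (1.12980)³ = 1.44214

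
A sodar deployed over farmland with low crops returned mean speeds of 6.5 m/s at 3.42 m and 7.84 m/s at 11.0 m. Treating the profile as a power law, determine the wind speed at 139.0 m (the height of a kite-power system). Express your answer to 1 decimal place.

11.8 m/s

First find α: α = ln(V₂/V₁)/ln(z₂/z₁) = ln(7.84/6.5)/ln(11.0/3.42) = 0.18744/1.16825 = 0.1604
Extrapolate from 11.0 m to 139.0 m: V₃ = 7.84 × (139.0/11.0)^0.1604 = 7.84 × 1.5023 = 11.7777 m/s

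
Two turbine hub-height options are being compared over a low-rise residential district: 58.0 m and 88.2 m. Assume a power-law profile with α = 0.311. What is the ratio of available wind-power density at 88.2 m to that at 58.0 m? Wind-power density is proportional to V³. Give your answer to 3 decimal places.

1.479

Speed ratio: V_B/V_A = (z_B/z_A)^α = (88.2/58.0)^0.311 = (1.5207)^0.311 = 1.13924
Power-density ratio: P_B/P_A = (V_B/V_A)³ = (1.13924)³ = 1.47858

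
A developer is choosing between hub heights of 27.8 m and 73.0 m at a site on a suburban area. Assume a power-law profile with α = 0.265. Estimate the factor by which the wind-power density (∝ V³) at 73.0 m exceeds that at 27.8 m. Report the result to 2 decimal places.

Speed ratio: V_B/V_A = (z_B/z_A)^α = (73.0/27.8)^0.265 = (2.6259)^0.265 = 1.29154
Power-density ratio: P_B/P_A = (V_B/V_A)³ = (1.29154)³ = 2.15440

2.15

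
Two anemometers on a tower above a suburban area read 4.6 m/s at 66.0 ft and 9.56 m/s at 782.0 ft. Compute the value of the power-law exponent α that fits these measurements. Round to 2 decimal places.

Power law: V₂/V₁ = (z₂/z₁)^α ⇒ α = ln(V₂/V₁) / ln(z₂/z₁)
α = ln(9.56/4.6) / ln(782.0/66.0) = ln(2.0783) / ln(11.8485)
  = 0.73153 / 2.47220 = 0.29590

α ≈ 0.30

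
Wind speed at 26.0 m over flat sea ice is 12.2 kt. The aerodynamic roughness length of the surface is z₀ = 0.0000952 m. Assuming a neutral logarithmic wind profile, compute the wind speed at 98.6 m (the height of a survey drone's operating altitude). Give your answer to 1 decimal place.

13.5 kt

Log law: V(z) ∝ ln(z/z₀), so V₂/V₁ = ln(z₂/z₀) / ln(z₁/z₀).
ln(98.6/0.0000952) = 13.8506, ln(26.0/0.0000952) = 12.5176
V₂ = 12.2 × 13.8506/12.5176 = 12.2 × 1.1065 = 13.4992 kt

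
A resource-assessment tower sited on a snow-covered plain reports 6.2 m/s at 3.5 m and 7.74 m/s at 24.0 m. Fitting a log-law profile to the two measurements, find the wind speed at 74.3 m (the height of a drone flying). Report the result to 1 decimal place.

8.6 m/s

Log law: V ∝ ln(z/z₀). From the pair, with r = V₁/V₂ = 0.80103,
ln z₀ = (ln z₁ − r·ln z₂)/(1 − r) = (1.2528 − 0.80103×3.1781)/0.19897 = -6.4984 → z₀ = 0.001506 m
V₃ = V₁ · ln(z₃/z₀)/ln(z₁/z₀) = 6.2 × 10.8065/7.7512 = 8.6439 m/s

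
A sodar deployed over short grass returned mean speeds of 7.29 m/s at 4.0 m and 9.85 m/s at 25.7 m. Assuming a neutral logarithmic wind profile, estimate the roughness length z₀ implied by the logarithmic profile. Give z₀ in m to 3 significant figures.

z₀ ≈ 0.0200 m

Log law: V(z) ∝ ln(z/z₀). With r = V₁/V₂ = 7.29/9.85 = 0.74010,
r · ln(z₂/z₀) = ln(z₁/z₀) ⇒ ln z₀ = (ln z₁ − r·ln z₂)/(1 − r)
ln z₀ = (1.38629 − 0.74010×3.24649) / 0.25990 = -3.9109
z₀ = exp(-3.9109) = 0.02002 m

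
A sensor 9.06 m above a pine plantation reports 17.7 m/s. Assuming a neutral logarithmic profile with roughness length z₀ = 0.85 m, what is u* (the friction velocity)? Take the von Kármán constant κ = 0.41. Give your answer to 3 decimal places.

u* ≈ 3.067 m/s

Log law: V(z) = (u*/κ) · ln(z/z₀) ⇒ u* = κ · V / ln(z/z₀)
u* = 0.41 × 17.7 / ln(9.06/0.85) = 0.41 × 17.7 / 2.3664
   = 7.2570 / 2.3664 = 3.0667 m/s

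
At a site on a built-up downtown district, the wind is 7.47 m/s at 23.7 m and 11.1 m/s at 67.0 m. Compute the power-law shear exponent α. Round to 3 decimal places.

Power law: V₂/V₁ = (z₂/z₁)^α ⇒ α = ln(V₂/V₁) / ln(z₂/z₁)
α = ln(11.1/7.47) / ln(67.0/23.7) = ln(1.4859) / ln(2.8270)
  = 0.39605 / 1.03922 = 0.38110

α ≈ 0.381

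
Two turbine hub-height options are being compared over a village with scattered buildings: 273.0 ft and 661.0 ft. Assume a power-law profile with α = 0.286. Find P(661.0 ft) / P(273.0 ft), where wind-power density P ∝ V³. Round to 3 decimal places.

2.136

Speed ratio: V_B/V_A = (z_B/z_A)^α = (661.0/273.0)^0.286 = (2.4212)^0.286 = 1.28776
Power-density ratio: P_B/P_A = (V_B/V_A)³ = (1.28776)³ = 2.13553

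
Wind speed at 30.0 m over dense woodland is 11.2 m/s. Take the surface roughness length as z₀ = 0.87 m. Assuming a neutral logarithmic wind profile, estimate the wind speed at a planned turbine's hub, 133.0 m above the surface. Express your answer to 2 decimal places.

Log law: V(z) ∝ ln(z/z₀), so V₂/V₁ = ln(z₂/z₀) / ln(z₁/z₀).
ln(133.0/0.87) = 5.0296, ln(30.0/0.87) = 3.5405
V₂ = 11.2 × 5.0296/3.5405 = 11.2 × 1.4206 = 15.9108 m/s

15.91 m/s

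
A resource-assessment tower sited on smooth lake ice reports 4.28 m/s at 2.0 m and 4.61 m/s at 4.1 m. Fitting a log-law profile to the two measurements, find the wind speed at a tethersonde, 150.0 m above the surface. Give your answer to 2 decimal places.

6.26 m/s

Log law: V ∝ ln(z/z₀). From the pair, with r = V₁/V₂ = 0.92842,
ln z₀ = (ln z₁ − r·ln z₂)/(1 − r) = (0.6931 − 0.92842×1.4110)/0.07158 = -8.6170 → z₀ = 0.0001810 m
V₃ = V₁ · ln(z₃/z₀)/ln(z₁/z₀) = 4.28 × 13.6277/9.3102 = 6.2648 m/s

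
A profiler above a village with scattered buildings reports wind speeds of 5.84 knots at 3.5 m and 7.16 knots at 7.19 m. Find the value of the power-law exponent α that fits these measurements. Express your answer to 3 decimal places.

Power law: V₂/V₁ = (z₂/z₁)^α ⇒ α = ln(V₂/V₁) / ln(z₂/z₁)
α = ln(7.16/5.84) / ln(7.19/3.5) = ln(1.2260) / ln(2.0543)
  = 0.20378 / 0.71993 = 0.28305

α ≈ 0.283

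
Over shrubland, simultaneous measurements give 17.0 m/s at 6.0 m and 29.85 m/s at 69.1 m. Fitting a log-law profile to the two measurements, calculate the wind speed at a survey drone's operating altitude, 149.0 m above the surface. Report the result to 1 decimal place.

Log law: V ∝ ln(z/z₀). From the pair, with r = V₁/V₂ = 0.56951,
ln z₀ = (ln z₁ − r·ln z₂)/(1 − r) = (1.7918 − 0.56951×4.2356)/0.43049 = -1.4413 → z₀ = 0.2366 m
V₃ = V₁ · ln(z₃/z₀)/ln(z₁/z₀) = 17.0 × 6.4452/3.2330 = 33.8904 m/s

33.9 m/s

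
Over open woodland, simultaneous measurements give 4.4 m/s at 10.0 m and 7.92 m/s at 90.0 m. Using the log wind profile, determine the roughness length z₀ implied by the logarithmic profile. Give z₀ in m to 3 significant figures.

z₀ ≈ 0.642 m

Log law: V(z) ∝ ln(z/z₀). With r = V₁/V₂ = 4.4/7.92 = 0.55556,
r · ln(z₂/z₀) = ln(z₁/z₀) ⇒ ln z₀ = (ln z₁ − r·ln z₂)/(1 − r)
ln z₀ = (2.30259 − 0.55556×4.49981) / 0.44444 = -0.4439
z₀ = exp(-0.4439) = 0.6415 m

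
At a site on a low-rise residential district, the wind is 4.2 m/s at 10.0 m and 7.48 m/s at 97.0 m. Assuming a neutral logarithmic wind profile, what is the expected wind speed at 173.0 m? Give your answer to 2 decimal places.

8.32 m/s

Log law: V ∝ ln(z/z₀). From the pair, with r = V₁/V₂ = 0.56150,
ln z₀ = (ln z₁ − r·ln z₂)/(1 − r) = (2.3026 − 0.56150×4.5747)/0.43850 = -0.6068 → z₀ = 0.5451 m
V₃ = V₁ · ln(z₃/z₀)/ln(z₁/z₀) = 4.2 × 5.7601/2.9094 = 8.3152 m/s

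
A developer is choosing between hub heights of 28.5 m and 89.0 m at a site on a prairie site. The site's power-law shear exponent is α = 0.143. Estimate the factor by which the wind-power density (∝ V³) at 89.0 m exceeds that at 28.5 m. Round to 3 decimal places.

Speed ratio: V_B/V_A = (z_B/z_A)^α = (89.0/28.5)^0.143 = (3.1228)^0.143 = 1.17685
Power-density ratio: P_B/P_A = (V_B/V_A)³ = (1.17685)³ = 1.62990

1.630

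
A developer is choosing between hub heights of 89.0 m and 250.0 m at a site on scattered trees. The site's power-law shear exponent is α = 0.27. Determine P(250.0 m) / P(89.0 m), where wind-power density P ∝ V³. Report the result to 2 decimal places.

2.31

Speed ratio: V_B/V_A = (z_B/z_A)^α = (250.0/89.0)^0.27 = (2.8090)^0.27 = 1.32163
Power-density ratio: P_B/P_A = (V_B/V_A)³ = (1.32163)³ = 2.30848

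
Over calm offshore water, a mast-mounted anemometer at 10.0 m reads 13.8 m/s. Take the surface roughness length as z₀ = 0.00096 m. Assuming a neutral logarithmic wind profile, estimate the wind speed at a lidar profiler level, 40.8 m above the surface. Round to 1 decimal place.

Log law: V(z) ∝ ln(z/z₀), so V₂/V₁ = ln(z₂/z₀) / ln(z₁/z₀).
ln(40.8/0.00096) = 10.6573, ln(10.0/0.00096) = 9.2512
V₂ = 13.8 × 10.6573/9.2512 = 13.8 × 1.1520 = 15.8975 m/s

15.9 m/s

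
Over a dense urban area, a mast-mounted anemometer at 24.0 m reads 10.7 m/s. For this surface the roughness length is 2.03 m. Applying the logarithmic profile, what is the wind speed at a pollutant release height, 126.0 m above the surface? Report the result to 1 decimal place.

17.9 m/s

Log law: V(z) ∝ ln(z/z₀), so V₂/V₁ = ln(z₂/z₀) / ln(z₁/z₀).
ln(126.0/2.03) = 4.1282, ln(24.0/2.03) = 2.4700
V₂ = 10.7 × 4.1282/2.4700 = 10.7 × 1.6713 = 17.8834 m/s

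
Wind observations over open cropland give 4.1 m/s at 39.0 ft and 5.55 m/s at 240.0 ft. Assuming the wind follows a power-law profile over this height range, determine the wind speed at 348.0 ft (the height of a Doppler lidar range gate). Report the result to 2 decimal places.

5.90 m/s

First find α: α = ln(V₂/V₁)/ln(z₂/z₁) = ln(5.55/4.1)/ln(240.0/39.0) = 0.30281/1.81708 = 0.1666
Extrapolate from 240.0 ft to 348.0 ft: V₃ = 5.55 × (348.0/240.0)^0.1666 = 5.55 × 1.0639 = 5.9045 m/s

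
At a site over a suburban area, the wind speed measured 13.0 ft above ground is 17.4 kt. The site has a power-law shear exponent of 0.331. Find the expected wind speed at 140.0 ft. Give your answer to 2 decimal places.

Power-law profile: V₂ = V₁ · (z₂/z₁)^α
V₂ = 17.4 × (140.0/13.0)^0.331 = 17.4 × (10.7692)^0.331
    = 17.4 × 2.1961 = 38.2122 kt

38.21 kt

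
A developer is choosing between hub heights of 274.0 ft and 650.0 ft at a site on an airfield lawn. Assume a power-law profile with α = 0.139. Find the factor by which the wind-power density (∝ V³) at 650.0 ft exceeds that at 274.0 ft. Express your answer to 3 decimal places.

1.434

Speed ratio: V_B/V_A = (z_B/z_A)^α = (650.0/274.0)^0.139 = (2.3723)^0.139 = 1.12758
Power-density ratio: P_B/P_A = (V_B/V_A)³ = (1.12758)³ = 1.43365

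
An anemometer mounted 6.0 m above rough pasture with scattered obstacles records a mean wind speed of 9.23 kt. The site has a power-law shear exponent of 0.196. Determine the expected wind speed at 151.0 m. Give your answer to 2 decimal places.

Power-law profile: V₂ = V₁ · (z₂/z₁)^α
V₂ = 9.23 × (151.0/6.0)^0.196 = 9.23 × (25.1667)^0.196
    = 9.23 × 1.8817 = 17.3685 kt

17.37 kt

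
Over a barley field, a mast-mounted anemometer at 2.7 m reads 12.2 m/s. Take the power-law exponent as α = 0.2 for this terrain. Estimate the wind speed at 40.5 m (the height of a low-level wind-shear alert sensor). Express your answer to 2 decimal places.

20.97 m/s

Power-law profile: V₂ = V₁ · (z₂/z₁)^α
V₂ = 12.2 × (40.5/2.7)^0.2 = 12.2 × (15.0000)^0.2
    = 12.2 × 1.7188 = 20.9690 m/s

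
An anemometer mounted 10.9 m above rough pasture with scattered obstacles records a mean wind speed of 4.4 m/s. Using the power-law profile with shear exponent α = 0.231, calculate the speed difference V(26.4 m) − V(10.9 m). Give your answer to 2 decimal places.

Power law: V₂ = V₁ · (z₂/z₁)^α = 4.4 × (2.4220)^0.231 = 5.3976 m/s
ΔV = 5.3976 − 4.4 = 0.9976 m/s

1.00 m/s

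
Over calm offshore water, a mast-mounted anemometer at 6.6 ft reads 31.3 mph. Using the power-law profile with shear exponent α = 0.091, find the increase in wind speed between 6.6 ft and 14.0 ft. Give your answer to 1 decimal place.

2.2 mph

Power law: V₂ = V₁ · (z₂/z₁)^α = 31.3 × (2.1212)^0.091 = 33.5169 mph
ΔV = 33.5169 − 31.3 = 2.2169 mph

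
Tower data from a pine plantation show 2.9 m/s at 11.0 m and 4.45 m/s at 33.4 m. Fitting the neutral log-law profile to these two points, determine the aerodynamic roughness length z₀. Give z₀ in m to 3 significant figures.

z₀ ≈ 1.38 m

Log law: V(z) ∝ ln(z/z₀). With r = V₁/V₂ = 2.9/4.45 = 0.65169,
r · ln(z₂/z₀) = ln(z₁/z₀) ⇒ ln z₀ = (ln z₁ − r·ln z₂)/(1 − r)
ln z₀ = (2.39790 − 0.65169×3.50856) / 0.34831 = 0.3199
z₀ = exp(0.3199) = 1.377 m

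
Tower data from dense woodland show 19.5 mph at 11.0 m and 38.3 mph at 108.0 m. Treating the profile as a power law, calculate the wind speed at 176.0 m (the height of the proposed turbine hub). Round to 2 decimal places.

First find α: α = ln(V₂/V₁)/ln(z₂/z₁) = ln(38.3/19.5)/ln(108.0/11.0) = 0.67504/2.28424 = 0.2955
Extrapolate from 108.0 m to 176.0 m: V₃ = 38.3 × (176.0/108.0)^0.2955 = 38.3 × 1.1553 = 44.2461 mph

44.25 mph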